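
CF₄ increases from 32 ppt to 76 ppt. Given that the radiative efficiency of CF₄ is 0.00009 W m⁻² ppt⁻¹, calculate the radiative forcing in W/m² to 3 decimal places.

CF₄: ΔF = 0.00009 × (76 − 32) = 0.00009 × 44 = 0.0040 W/m².

ΔF = 0.004 W/m²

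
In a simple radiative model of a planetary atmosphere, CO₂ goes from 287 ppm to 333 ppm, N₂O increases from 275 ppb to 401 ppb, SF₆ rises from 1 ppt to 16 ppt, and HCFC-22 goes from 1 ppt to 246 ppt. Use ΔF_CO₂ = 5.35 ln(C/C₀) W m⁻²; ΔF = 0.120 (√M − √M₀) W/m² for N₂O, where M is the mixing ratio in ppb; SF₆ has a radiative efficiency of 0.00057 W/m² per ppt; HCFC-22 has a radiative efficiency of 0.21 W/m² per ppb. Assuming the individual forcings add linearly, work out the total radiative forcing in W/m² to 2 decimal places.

ΔF = 1.27 W/m²

CO₂: 5.35 × ln(333/287) = 5.35 × ln(1.16028) = 5.35 × 0.14866 = 0.7953 W/m².
N₂O: 0.120 × (√401 − √275) = 0.120 × (20.0250 − 16.5831) = 0.120 × 3.4419 = 0.4130 W/m².
SF₆: ΔF = 0.00057 × (16 − 1) = 0.00057 × 15 = 0.0086 W/m².
HCFC-22: Δ = 246 − 1 = 245 ppt = 0.245 ppb; ΔF = 0.21 × 0.245 = 0.0515 W/m².
Total ΔF = 0.7953 + 0.4130 + 0.0086 + 0.0515 = 1.2684 W/m².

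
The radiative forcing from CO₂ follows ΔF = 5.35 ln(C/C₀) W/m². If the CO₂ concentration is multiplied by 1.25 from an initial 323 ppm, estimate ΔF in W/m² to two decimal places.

ΔF = 5.35 × ln(1.25) = 5.35 × 0.22314 = 1.1938 W/m².

ΔF = 1.19 W/m²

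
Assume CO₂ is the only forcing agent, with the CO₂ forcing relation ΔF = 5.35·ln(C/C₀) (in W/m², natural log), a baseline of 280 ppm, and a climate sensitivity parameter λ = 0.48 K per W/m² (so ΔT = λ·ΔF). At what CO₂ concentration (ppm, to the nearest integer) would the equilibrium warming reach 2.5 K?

C ≈ 741 ppm

Required forcing: ΔF = ΔT/λ = 2.5/0.48 = 5.2083 W/m².
Then ln(C/280) = ΔF/5.35 = 5.2083/5.35 = 0.97351.
So C = 280 × e^0.97351 = 280 × 2.64722 = 741.22 ppm.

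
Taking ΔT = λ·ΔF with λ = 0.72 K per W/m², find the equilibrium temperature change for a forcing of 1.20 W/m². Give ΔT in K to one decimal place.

ΔT = 0.9 K

ΔT = λ ΔF = 0.72 × 1.20 = 0.8640 K.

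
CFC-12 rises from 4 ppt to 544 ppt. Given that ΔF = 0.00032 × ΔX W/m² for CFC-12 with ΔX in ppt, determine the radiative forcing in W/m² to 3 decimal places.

ΔF = 0.173 W/m²

CFC-12: ΔF = 0.00032 × (544 − 4) = 0.00032 × 540 = 0.1728 W/m².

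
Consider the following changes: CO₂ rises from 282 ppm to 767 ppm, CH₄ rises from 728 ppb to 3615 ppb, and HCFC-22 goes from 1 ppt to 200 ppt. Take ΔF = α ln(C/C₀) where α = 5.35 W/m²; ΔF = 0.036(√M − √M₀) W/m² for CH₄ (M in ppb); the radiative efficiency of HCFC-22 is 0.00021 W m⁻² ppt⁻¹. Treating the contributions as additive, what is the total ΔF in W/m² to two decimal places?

ΔF = 6.59 W/m²

CO₂: 5.35 × ln(767/282) = 5.35 × ln(2.71986) = 5.35 × 1.00058 = 5.3531 W/m².
CH₄: 0.036 × (√3615 − √728) = 0.036 × (60.1249 − 26.9815) = 0.036 × 33.1434 = 1.1932 W/m².
HCFC-22: ΔF = 0.00021 × (200 − 1) = 0.00021 × 199 = 0.0418 W/m².
Total ΔF = 5.3531 + 1.1932 + 0.0418 = 6.5881 W/m².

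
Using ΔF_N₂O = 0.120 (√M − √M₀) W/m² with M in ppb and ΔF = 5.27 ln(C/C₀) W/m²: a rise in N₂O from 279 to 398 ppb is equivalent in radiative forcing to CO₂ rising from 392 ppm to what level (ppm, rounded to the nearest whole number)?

N₂O forcing: 0.120 × (√398 − √279) = 0.120 × (19.9499 − 16.7033) = 0.120 × 3.2466 = 0.38959 W/m².
Set 5.27 ln(C/392) = 0.38959: ln(C/392) = 0.38959/5.27 = 0.07393, so C = 392 × e^0.07393 = 392 × 1.07673 = 422.08 ppm.

C ≈ 422 ppm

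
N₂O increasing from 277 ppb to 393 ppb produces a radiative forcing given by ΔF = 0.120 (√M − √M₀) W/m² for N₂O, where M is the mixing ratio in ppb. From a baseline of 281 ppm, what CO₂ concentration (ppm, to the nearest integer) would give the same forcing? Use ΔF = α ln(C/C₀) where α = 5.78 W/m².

N₂O forcing: 0.120 × (√393 − √277) = 0.120 × (19.8242 − 16.6433) = 0.120 × 3.1809 = 0.38171 W/m².
Set 5.78 ln(C/281) = 0.38171: ln(C/281) = 0.38171/5.78 = 0.06604, so C = 281 × e^0.06604 = 281 × 1.06827 = 300.18 ppm.

C ≈ 300 ppm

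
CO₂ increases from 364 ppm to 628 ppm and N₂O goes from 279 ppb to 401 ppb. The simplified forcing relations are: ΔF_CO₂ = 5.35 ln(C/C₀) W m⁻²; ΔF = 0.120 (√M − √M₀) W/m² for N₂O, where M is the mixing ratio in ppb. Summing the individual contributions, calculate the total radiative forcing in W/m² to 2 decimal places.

ΔF = 3.32 W/m²

CO₂: 5.35 × ln(628/364) = 5.35 × ln(1.72527) = 5.35 × 0.54538 = 2.9178 W/m².
N₂O: 0.120 × (√401 − √279) = 0.120 × (20.0250 − 16.7033) = 0.120 × 3.3217 = 0.3986 W/m².
Total ΔF = 2.9178 + 0.3986 = 3.3164 W/m².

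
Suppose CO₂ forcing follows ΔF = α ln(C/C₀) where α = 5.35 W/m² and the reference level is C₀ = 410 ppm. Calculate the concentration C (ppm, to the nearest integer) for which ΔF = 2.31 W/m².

C ≈ 631 ppm

Set 5.35 ln(C/410) = 2.31, so ln(C/410) = 2.31/5.35 = 0.43178.
Then C/410 = e^0.43178 = 1.54000, giving C = 410 × 1.54000 = 631.40 ppm.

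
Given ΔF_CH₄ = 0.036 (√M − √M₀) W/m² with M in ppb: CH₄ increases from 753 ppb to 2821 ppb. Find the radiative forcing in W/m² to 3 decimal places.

ΔF = 0.924 W/m²

CH₄: 0.036 × (√2821 − √753) = 0.036 × (53.1131 − 27.4408) = 0.036 × 25.6723 = 0.9242 W/m².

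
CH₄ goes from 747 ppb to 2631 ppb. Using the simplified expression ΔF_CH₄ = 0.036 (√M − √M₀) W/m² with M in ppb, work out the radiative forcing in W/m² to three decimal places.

CH₄: 0.036 × (√2631 − √747) = 0.036 × (51.2933 − 27.3313) = 0.036 × 23.9620 = 0.8626 W/m².

ΔF = 0.863 W/m²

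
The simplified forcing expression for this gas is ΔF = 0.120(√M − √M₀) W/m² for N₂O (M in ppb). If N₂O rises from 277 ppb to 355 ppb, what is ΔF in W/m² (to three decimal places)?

N₂O: 0.120 × (√355 − √277) = 0.120 × (18.8414 − 16.6433) = 0.120 × 2.1981 = 0.2638 W/m².

ΔF = 0.264 W/m²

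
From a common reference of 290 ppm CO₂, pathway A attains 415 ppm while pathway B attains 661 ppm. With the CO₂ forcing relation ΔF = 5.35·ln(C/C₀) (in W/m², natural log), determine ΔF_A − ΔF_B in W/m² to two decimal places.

ΔF_A = 5.35 ln(415/290) = 5.35 × 0.35840 = 1.9174 W/m².
ΔF_B = 5.35 ln(661/290) = 5.35 × 0.82387 = 4.4077 W/m².
Difference: 1.9174 − 4.4077 = -2.4903 W/m².

ΔF_A − ΔF_B = -2.49 W/m²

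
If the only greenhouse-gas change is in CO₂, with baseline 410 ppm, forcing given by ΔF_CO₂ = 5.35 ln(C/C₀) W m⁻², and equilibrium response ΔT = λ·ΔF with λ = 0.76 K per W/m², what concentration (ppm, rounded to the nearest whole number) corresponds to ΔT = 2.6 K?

Required forcing: ΔF = ΔT/λ = 2.6/0.76 = 3.4211 W/m².
Then ln(C/410) = ΔF/5.35 = 3.4211/5.35 = 0.63946.
So C = 410 × e^0.63946 = 410 × 1.89546 = 777.14 ppm.

C ≈ 777 ppm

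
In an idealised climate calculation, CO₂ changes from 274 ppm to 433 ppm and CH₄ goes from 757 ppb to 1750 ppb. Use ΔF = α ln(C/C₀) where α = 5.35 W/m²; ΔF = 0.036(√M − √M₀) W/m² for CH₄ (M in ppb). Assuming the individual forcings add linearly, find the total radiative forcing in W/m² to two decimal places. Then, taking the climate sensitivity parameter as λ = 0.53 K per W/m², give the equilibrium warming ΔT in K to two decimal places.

CO₂: 5.35 × ln(433/274) = 5.35 × ln(1.58029) = 5.35 × 0.45761 = 2.4482 W/m².
CH₄: 0.036 × (√1750 − √757) = 0.036 × (41.8330 − 27.5136) = 0.036 × 14.3194 = 0.5155 W/m².
Total ΔF = 2.4482 + 0.5155 = 2.9637 W/m².
ΔT = λ ΔF = 0.53 × 2.96 = 1.5688 K.

ΔF = 2.96 W/m²; ΔT = 1.57 K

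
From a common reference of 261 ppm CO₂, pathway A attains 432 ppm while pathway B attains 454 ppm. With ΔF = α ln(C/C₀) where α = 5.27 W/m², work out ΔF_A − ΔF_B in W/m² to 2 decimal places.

ΔF_A − ΔF_B = -0.26 W/m²

ΔF_A = 5.27 ln(432/261) = 5.27 × 0.50391 = 2.6556 W/m².
ΔF_B = 5.27 ln(454/261) = 5.27 × 0.55358 = 2.9174 W/m².
Difference: 2.6556 − 2.9174 = -0.2618 W/m².
(Equivalently, ΔF_A − ΔF_B = 5.27 ln(432/454) = 5.27 × -0.04967 = -0.2618 W/m².)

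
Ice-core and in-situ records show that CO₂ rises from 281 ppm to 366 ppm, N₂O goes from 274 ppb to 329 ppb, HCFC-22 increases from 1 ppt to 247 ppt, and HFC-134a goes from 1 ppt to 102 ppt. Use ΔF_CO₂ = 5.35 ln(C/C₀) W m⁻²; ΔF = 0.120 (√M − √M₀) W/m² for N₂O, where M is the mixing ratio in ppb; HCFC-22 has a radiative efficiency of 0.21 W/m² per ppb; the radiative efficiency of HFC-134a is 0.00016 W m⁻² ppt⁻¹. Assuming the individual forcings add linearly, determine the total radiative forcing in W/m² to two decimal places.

CO₂: 5.35 × ln(366/281) = 5.35 × ln(1.30249) = 5.35 × 0.26428 = 1.4139 W/m².
N₂O: 0.120 × (√329 − √274) = 0.120 × (18.1384 − 16.5529) = 0.120 × 1.5855 = 0.1903 W/m².
HCFC-22: Δ = 247 − 1 = 246 ppt = 0.246 ppb; ΔF = 0.21 × 0.246 = 0.0517 W/m².
HFC-134a: ΔF = 0.00016 × (102 − 1) = 0.00016 × 101 = 0.0162 W/m².
Total ΔF = 1.4139 + 0.1903 + 0.0517 + 0.0162 = 1.6721 W/m².

ΔF = 1.67 W/m²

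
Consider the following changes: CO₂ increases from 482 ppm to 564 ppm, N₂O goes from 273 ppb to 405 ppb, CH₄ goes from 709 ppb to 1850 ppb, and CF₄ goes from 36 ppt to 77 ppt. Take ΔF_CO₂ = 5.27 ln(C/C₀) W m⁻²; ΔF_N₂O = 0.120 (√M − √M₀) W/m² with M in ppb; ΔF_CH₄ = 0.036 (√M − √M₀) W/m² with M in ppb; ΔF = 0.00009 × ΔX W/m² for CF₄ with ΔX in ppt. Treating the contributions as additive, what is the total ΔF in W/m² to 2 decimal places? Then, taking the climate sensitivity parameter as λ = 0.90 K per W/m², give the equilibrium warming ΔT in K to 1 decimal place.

ΔF = 1.85 W/m²; ΔT = 1.7 K

CO₂: 5.27 × ln(564/482) = 5.27 × ln(1.17012) = 5.27 × 0.15711 = 0.8280 W/m².
N₂O: 0.120 × (√405 − √273) = 0.120 × (20.1246 − 16.5227) = 0.120 × 3.6019 = 0.4322 W/m².
CH₄: 0.036 × (√1850 − √709) = 0.036 × (43.0116 − 26.6271) = 0.036 × 16.3845 = 0.5898 W/m².
CF₄: ΔF = 0.00009 × (77 − 36) = 0.00009 × 41 = 0.0037 W/m².
Total ΔF = 0.8280 + 0.4322 + 0.5898 + 0.0037 = 1.8537 W/m².
ΔT = λ ΔF = 0.90 × 1.85 = 1.6650 K.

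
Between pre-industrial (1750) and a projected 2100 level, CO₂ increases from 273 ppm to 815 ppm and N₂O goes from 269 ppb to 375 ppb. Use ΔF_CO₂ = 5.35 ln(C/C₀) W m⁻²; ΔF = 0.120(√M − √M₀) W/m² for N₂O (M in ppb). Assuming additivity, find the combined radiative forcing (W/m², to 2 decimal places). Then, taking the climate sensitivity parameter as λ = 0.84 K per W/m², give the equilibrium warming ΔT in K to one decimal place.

CO₂: 5.35 × ln(815/273) = 5.35 × ln(2.98535) = 5.35 × 1.09372 = 5.8514 W/m².
N₂O: 0.120 × (√375 − √269) = 0.120 × (19.3649 − 16.4012) = 0.120 × 2.9637 = 0.3556 W/m².
Total ΔF = 5.8514 + 0.3556 = 6.2070 W/m².
ΔT = λ ΔF = 0.84 × 6.21 = 5.2164 K.

ΔF = 6.21 W/m²; ΔT = 5.2 K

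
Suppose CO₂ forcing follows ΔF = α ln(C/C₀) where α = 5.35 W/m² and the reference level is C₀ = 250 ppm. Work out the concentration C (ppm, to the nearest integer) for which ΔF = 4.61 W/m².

Set 5.35 ln(C/250) = 4.61, so ln(C/250) = 4.61/5.35 = 0.86168.
Then C/250 = e^0.86168 = 2.36713, giving C = 250 × 2.36713 = 591.78 ppm.

C ≈ 592 ppm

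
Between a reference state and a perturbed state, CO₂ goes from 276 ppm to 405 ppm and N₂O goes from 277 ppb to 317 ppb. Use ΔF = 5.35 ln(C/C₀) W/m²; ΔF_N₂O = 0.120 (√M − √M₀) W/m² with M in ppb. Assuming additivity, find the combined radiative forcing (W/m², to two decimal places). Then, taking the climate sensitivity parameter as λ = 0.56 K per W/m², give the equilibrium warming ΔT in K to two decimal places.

ΔF = 2.19 W/m²; ΔT = 1.23 K

CO₂: 5.35 × ln(405/276) = 5.35 × ln(1.46739) = 5.35 × 0.38349 = 2.0517 W/m².
N₂O: 0.120 × (√317 − √277) = 0.120 × (17.8045 − 16.6433) = 0.120 × 1.1612 = 0.1393 W/m².
Total ΔF = 2.0517 + 0.1393 = 2.1910 W/m².
ΔT = λ ΔF = 0.56 × 2.19 = 1.2264 K.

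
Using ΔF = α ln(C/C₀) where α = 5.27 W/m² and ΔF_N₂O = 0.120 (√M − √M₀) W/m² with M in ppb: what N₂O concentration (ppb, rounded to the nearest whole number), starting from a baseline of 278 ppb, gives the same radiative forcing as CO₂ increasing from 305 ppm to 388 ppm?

CO₂ forcing: 5.27 × ln(388/305) = 5.27 × 0.240694 = 1.26846 W/m².
Set 0.120(√M − √278) = 1.26846: √M = 1.26846/0.120 + √278 = 10.5705 + 16.6733 = 27.2438.
M = (27.2438)² = 742.22 ppb.

M ≈ 742 ppb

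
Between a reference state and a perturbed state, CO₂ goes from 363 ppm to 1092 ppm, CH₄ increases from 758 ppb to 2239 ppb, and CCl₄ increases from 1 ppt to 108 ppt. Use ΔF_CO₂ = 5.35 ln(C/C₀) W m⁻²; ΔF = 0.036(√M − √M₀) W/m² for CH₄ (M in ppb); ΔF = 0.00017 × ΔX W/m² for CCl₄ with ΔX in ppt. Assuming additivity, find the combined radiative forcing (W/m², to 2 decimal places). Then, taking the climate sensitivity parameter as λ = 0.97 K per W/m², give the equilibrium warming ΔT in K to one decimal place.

CO₂: 5.35 × ln(1092/363) = 5.35 × ln(3.00826) = 5.35 × 1.10136 = 5.8923 W/m².
CH₄: 0.036 × (√2239 − √758) = 0.036 × (47.3181 − 27.5318) = 0.036 × 19.7863 = 0.7123 W/m².
CCl₄: ΔF = 0.00017 × (108 − 1) = 0.00017 × 107 = 0.0182 W/m².
Total ΔF = 5.8923 + 0.7123 + 0.0182 = 6.6228 W/m².
ΔT = λ ΔF = 0.97 × 6.62 = 6.4214 K.

ΔF = 6.62 W/m²; ΔT = 6.4 K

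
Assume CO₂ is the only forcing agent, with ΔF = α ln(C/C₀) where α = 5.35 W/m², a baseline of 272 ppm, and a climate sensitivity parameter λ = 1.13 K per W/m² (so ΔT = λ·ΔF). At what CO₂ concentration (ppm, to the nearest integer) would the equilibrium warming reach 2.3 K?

C ≈ 398 ppm

Required forcing: ΔF = ΔT/λ = 2.3/1.13 = 2.0354 W/m².
Then ln(C/272) = ΔF/5.35 = 2.0354/5.35 = 0.38045.
So C = 272 × e^0.38045 = 272 × 1.46294 = 397.92 ppm.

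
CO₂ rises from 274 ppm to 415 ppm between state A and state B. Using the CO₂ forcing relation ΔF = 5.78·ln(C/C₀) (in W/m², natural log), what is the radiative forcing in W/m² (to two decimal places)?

CO₂: 5.78 × ln(415/274) = 5.78 × ln(1.51460) = 5.78 × 0.41515 = 2.3996 W/m².

ΔF = 2.40 W/m²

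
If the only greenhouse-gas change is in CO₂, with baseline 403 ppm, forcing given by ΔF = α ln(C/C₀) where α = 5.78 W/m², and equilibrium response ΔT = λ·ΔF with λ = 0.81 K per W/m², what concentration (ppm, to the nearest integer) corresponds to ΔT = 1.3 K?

Required forcing: ΔF = ΔT/λ = 1.3/0.81 = 1.6049 W/m².
Then ln(C/403) = ΔF/5.78 = 1.6049/5.78 = 0.27766.
So C = 403 × e^0.27766 = 403 × 1.32004 = 531.98 ppm.

C ≈ 532 ppm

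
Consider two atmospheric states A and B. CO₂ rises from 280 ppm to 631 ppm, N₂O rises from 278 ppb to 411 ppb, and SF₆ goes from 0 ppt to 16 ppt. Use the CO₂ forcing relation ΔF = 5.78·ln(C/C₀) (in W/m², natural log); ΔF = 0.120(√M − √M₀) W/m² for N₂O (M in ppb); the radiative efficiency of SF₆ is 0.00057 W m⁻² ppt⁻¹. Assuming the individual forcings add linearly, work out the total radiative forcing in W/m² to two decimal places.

ΔF = 5.14 W/m²

CO₂: 5.78 × ln(631/280) = 5.78 × ln(2.25357) = 5.78 × 0.81252 = 4.6964 W/m².
N₂O: 0.120 × (√411 − √278) = 0.120 × (20.2731 − 16.6733) = 0.120 × 3.5998 = 0.4320 W/m².
SF₆: ΔF = 0.00057 × (16 − 0) = 0.00057 × 16 = 0.0091 W/m².
Total ΔF = 4.6964 + 0.4320 + 0.0091 = 5.1375 W/m².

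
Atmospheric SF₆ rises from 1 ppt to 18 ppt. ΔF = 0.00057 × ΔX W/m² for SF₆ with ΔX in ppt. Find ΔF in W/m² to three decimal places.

SF₆: ΔF = 0.00057 × (18 − 1) = 0.00057 × 17 = 0.0097 W/m².

ΔF = 0.010 W/m²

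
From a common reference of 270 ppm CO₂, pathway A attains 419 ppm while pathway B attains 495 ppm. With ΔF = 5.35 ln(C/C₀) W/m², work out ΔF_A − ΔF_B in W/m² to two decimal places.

ΔF_A = 5.35 ln(419/270) = 5.35 × 0.43945 = 2.3511 W/m².
ΔF_B = 5.35 ln(495/270) = 5.35 × 0.60614 = 3.2428 W/m².
Difference: 2.3511 − 3.2428 = -0.8917 W/m².

ΔF_A − ΔF_B = -0.89 W/m²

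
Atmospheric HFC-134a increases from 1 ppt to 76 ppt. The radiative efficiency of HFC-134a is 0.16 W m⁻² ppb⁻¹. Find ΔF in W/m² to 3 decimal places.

HFC-134a: Δ = 76 − 1 = 75 ppt = 0.075 ppb; ΔF = 0.16 × 0.075 = 0.0120 W/m².

ΔF = 0.012 W/m²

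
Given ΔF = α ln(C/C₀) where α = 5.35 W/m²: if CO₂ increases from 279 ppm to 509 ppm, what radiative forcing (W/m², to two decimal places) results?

CO₂: 5.35 × ln(509/279) = 5.35 × ln(1.82437) = 5.35 × 0.60123 = 3.2166 W/m².

ΔF = 3.22 W/m²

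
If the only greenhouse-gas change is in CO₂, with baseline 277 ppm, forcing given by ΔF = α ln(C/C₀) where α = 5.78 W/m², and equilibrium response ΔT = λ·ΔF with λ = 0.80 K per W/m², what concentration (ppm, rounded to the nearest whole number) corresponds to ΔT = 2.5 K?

C ≈ 476 ppm

Required forcing: ΔF = ΔT/λ = 2.5/0.80 = 3.1250 W/m².
Then ln(C/277) = ΔF/5.78 = 3.1250/5.78 = 0.54066.
So C = 277 × e^0.54066 = 277 × 1.71714 = 475.65 ppm.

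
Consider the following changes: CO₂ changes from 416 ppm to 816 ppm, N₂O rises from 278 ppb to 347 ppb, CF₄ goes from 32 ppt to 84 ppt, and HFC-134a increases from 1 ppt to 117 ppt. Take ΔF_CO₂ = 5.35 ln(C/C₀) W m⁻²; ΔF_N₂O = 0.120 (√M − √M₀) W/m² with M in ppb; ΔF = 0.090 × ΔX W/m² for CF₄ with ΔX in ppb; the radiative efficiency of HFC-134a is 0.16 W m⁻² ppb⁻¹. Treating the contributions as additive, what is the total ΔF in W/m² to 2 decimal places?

ΔF = 3.86 W/m²

CO₂: 5.35 × ln(816/416) = 5.35 × ln(1.96154) = 5.35 × 0.67373 = 3.6045 W/m².
N₂O: 0.120 × (√347 − √278) = 0.120 × (18.6279 − 16.6733) = 0.120 × 1.9546 = 0.2346 W/m².
CF₄: Δ = 84 − 32 = 52 ppt = 0.052 ppb; ΔF = 0.090 × 0.052 = 0.0047 W/m².
HFC-134a: Δ = 117 − 1 = 116 ppt = 0.116 ppb; ΔF = 0.16 × 0.116 = 0.0186 W/m².
Total ΔF = 3.6045 + 0.2346 + 0.0047 + 0.0186 = 3.8624 W/m².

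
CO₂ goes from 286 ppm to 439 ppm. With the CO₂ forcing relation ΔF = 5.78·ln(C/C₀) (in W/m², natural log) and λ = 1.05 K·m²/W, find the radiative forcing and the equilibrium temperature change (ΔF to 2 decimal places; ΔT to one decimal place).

ΔF = 2.48 W/m²; ΔT = 2.6 K

CO₂: 5.78 × ln(439/286) = 5.78 × ln(1.53497) = 5.78 × 0.42851 = 2.4768 W/m².
ΔT = λ ΔF = 1.05 × 2.48 = 2.6040 K.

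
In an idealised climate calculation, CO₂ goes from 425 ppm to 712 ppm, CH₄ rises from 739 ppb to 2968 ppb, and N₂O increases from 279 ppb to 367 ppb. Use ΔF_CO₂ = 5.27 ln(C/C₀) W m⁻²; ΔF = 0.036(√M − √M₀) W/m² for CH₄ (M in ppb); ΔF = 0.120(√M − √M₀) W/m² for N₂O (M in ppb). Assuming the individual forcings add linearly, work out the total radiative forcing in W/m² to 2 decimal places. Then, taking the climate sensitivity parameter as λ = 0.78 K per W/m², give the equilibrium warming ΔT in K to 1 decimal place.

ΔF = 4.00 W/m²; ΔT = 3.1 K

CO₂: 5.27 × ln(712/425) = 5.27 × ln(1.67529) = 5.27 × 0.51599 = 2.7193 W/m².
CH₄: 0.036 × (√2968 − √739) = 0.036 × (54.4794 − 27.1846) = 0.036 × 27.2948 = 0.9826 W/m².
N₂O: 0.120 × (√367 − √279) = 0.120 × (19.1572 − 16.7033) = 0.120 × 2.4539 = 0.2945 W/m².
Total ΔF = 2.7193 + 0.9826 + 0.2945 = 3.9964 W/m².
ΔT = λ ΔF = 0.78 × 4.00 = 3.1200 K.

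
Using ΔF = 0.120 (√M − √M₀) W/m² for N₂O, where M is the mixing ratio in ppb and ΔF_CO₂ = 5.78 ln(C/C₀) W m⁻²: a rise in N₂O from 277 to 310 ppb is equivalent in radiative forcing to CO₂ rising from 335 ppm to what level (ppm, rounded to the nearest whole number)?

C ≈ 342 ppm

N₂O forcing: 0.120 × (√310 − √277) = 0.120 × (17.6068 − 16.6433) = 0.120 × 0.9635 = 0.11562 W/m².
Set 5.78 ln(C/335) = 0.11562: ln(C/335) = 0.11562/5.78 = 0.02000, so C = 335 × e^0.02000 = 335 × 1.02020 = 341.77 ppm.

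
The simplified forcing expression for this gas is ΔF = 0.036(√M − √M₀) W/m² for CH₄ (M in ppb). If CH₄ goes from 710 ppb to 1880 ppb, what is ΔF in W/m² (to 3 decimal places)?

CH₄: 0.036 × (√1880 − √710) = 0.036 × (43.3590 − 26.6458) = 0.036 × 16.7132 = 0.6017 W/m².

ΔF = 0.602 W/m²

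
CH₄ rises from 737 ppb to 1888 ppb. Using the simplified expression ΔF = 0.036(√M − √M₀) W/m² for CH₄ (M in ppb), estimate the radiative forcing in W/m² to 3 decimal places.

ΔF = 0.587 W/m²

CH₄: 0.036 × (√1888 − √737) = 0.036 × (43.4511 − 27.1477) = 0.036 × 16.3034 = 0.5869 W/m².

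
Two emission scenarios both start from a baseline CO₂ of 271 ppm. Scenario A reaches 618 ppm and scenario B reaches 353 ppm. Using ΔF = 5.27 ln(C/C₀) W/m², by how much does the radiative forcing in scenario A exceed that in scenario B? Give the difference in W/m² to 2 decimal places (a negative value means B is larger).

ΔF_A − ΔF_B = 2.95 W/m²

ΔF_A = 5.27 ln(618/271) = 5.27 × 0.82437 = 4.3444 W/m².
ΔF_B = 5.27 ln(353/271) = 5.27 × 0.26435 = 1.3931 W/m².
Difference: 4.3444 − 1.3931 = 2.9513 W/m².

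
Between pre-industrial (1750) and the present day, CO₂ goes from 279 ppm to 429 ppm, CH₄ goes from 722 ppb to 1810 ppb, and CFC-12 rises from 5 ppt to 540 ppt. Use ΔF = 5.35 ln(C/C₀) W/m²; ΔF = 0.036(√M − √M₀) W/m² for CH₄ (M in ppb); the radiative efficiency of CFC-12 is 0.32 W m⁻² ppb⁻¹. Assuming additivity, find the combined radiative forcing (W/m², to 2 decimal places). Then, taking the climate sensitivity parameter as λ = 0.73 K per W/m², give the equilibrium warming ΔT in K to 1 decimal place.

ΔF = 3.04 W/m²; ΔT = 2.2 K

CO₂: 5.35 × ln(429/279) = 5.35 × ln(1.53763) = 5.35 × 0.43024 = 2.3018 W/m².
CH₄: 0.036 × (√1810 − √722) = 0.036 × (42.5441 − 26.8701) = 0.036 × 15.6740 = 0.5643 W/m².
CFC-12: Δ = 540 − 5 = 535 ppt = 0.535 ppb; ΔF = 0.32 × 0.535 = 0.1712 W/m².
Total ΔF = 2.3018 + 0.5643 + 0.1712 = 3.0373 W/m².
ΔT = λ ΔF = 0.73 × 3.04 = 2.2192 K.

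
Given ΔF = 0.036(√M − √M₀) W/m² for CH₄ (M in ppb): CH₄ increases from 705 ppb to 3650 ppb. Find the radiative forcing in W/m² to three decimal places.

CH₄: 0.036 × (√3650 − √705) = 0.036 × (60.4152 − 26.5518) = 0.036 × 33.8634 = 1.2191 W/m².

ΔF = 1.219 W/m²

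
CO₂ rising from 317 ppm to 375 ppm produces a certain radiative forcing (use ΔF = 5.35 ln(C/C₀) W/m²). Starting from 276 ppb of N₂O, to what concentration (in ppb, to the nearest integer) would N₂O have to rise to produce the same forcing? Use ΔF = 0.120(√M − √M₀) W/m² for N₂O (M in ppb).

CO₂ forcing: 5.35 × ln(375/317) = 5.35 × 0.168024 = 0.89893 W/m².
Set 0.120(√M − √276) = 0.89893: √M = 0.89893/0.120 + √276 = 7.4911 + 16.6132 = 24.1043.
M = (24.1043)² = 581.02 ppb.

M ≈ 581 ppb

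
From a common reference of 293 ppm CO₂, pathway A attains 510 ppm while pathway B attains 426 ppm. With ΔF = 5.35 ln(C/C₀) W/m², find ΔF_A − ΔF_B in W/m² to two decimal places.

ΔF_A − ΔF_B = 0.96 W/m²

ΔF_A = 5.35 ln(510/293) = 5.35 × 0.55424 = 2.9652 W/m².
ΔF_B = 5.35 ln(426/293) = 5.35 × 0.37427 = 2.0023 W/m².
Difference: 2.9652 − 2.0023 = 0.9629 W/m².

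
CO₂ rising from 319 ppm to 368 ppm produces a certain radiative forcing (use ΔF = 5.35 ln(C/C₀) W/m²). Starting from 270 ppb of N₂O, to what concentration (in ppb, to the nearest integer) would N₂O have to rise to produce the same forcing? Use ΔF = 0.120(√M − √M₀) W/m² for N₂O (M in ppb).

M ≈ 520 ppb

CO₂ forcing: 5.35 × ln(368/319) = 5.35 × 0.142892 = 0.76447 W/m².
Set 0.120(√M − √270) = 0.76447: √M = 0.76447/0.120 + √270 = 6.3706 + 16.4317 = 22.8023.
M = (22.8023)² = 519.94 ppb.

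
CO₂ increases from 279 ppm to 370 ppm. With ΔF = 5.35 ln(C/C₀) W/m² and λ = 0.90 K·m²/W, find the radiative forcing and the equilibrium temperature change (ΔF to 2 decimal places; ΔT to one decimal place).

ΔF = 1.51 W/m²; ΔT = 1.4 K

CO₂: 5.35 × ln(370/279) = 5.35 × ln(1.32616) = 5.35 × 0.28229 = 1.5103 W/m².
ΔT = λ ΔF = 0.90 × 1.51 = 1.3590 K.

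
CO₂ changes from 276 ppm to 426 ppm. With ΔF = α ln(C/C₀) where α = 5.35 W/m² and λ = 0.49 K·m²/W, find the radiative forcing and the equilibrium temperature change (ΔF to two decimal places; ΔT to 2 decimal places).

ΔF = 2.32 W/m²; ΔT = 1.14 K

CO₂: 5.35 × ln(426/276) = 5.35 × ln(1.54348) = 5.35 × 0.43404 = 2.3221 W/m².
ΔT = λ ΔF = 0.49 × 2.32 = 1.1368 K.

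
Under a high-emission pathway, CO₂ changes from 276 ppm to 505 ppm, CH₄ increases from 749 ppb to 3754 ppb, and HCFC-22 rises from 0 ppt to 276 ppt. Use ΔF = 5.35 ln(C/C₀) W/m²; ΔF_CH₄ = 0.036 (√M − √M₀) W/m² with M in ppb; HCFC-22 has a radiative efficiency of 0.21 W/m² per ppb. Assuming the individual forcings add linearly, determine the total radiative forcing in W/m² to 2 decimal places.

CO₂: 5.35 × ln(505/276) = 5.35 × ln(1.82971) = 5.35 × 0.60416 = 3.2323 W/m².
CH₄: 0.036 × (√3754 − √749) = 0.036 × (61.2699 − 27.3679) = 0.036 × 33.9020 = 1.2205 W/m².
HCFC-22: Δ = 276 − 0 = 276 ppt = 0.276 ppb; ΔF = 0.21 × 0.276 = 0.0580 W/m².
Total ΔF = 3.2323 + 1.2205 + 0.0580 = 4.5108 W/m².

ΔF = 4.51 W/m²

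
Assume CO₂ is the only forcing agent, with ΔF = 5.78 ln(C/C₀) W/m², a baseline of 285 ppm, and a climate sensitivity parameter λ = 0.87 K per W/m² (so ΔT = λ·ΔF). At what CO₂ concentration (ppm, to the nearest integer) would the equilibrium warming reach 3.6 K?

C ≈ 583 ppm

Required forcing: ΔF = ΔT/λ = 3.6/0.87 = 4.1379 W/m².
Then ln(C/285) = ΔF/5.78 = 4.1379/5.78 = 0.71590.
So C = 285 × e^0.71590 = 285 × 2.04603 = 583.12 ppm.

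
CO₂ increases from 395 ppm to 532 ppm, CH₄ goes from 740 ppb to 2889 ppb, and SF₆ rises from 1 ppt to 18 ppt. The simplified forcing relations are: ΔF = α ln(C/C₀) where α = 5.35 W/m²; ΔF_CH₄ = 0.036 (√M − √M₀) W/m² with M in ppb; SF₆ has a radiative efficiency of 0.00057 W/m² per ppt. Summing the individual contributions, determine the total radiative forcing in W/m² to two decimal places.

ΔF = 2.56 W/m²

CO₂: 5.35 × ln(532/395) = 5.35 × ln(1.34684) = 5.35 × 0.29776 = 1.5930 W/m².
CH₄: 0.036 × (√2889 − √740) = 0.036 × (53.7494 − 27.2029) = 0.036 × 26.5465 = 0.9557 W/m².
SF₆: ΔF = 0.00057 × (18 − 1) = 0.00057 × 17 = 0.0097 W/m².
Total ΔF = 1.5930 + 0.9557 + 0.0097 = 2.5584 W/m².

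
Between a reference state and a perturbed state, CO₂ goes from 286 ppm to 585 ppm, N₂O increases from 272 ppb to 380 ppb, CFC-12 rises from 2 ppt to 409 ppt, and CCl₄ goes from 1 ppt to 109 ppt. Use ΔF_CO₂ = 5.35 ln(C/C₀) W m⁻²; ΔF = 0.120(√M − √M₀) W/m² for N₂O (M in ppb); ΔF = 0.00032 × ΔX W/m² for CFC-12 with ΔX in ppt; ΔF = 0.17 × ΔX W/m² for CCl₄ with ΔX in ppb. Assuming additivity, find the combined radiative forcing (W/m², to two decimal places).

CO₂: 5.35 × ln(585/286) = 5.35 × ln(2.04545) = 5.35 × 0.71562 = 3.8286 W/m².
N₂O: 0.120 × (√380 − √272) = 0.120 × (19.4936 − 16.4924) = 0.120 × 3.0012 = 0.3601 W/m².
CFC-12: ΔF = 0.00032 × (409 − 2) = 0.00032 × 407 = 0.1302 W/m².
CCl₄: Δ = 109 − 1 = 108 ppt = 0.108 ppb; ΔF = 0.17 × 0.108 = 0.0184 W/m².
Total ΔF = 3.8286 + 0.3601 + 0.1302 + 0.0184 = 4.3373 W/m².

ΔF = 4.34 W/m²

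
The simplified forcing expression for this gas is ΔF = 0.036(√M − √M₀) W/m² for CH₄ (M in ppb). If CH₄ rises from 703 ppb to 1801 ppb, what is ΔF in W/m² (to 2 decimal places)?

ΔF = 0.57 W/m²

CH₄: 0.036 × (√1801 − √703) = 0.036 × (42.4382 − 26.5141) = 0.036 × 15.9241 = 0.5733 W/m².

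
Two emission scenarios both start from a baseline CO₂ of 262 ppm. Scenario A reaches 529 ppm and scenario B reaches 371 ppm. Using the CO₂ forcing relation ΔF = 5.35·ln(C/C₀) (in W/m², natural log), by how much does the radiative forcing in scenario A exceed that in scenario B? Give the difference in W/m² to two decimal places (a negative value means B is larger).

ΔF_A = 5.35 ln(529/262) = 5.35 × 0.70264 = 3.7591 W/m².
ΔF_B = 5.35 ln(371/262) = 5.35 × 0.34786 = 1.8611 W/m².
Difference: 3.7591 − 1.8611 = 1.8980 W/m².

ΔF_A − ΔF_B = 1.90 W/m²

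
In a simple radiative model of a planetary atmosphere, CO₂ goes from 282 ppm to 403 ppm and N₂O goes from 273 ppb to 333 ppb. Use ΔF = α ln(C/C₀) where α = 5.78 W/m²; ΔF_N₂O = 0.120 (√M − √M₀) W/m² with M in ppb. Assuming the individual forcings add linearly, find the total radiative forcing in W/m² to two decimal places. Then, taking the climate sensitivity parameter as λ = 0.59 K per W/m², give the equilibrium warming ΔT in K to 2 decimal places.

ΔF = 2.27 W/m²; ΔT = 1.34 K

CO₂: 5.78 × ln(403/282) = 5.78 × ln(1.42908) = 5.78 × 0.35703 = 2.0636 W/m².
N₂O: 0.120 × (√333 − √273) = 0.120 × (18.2483 − 16.5227) = 0.120 × 1.7256 = 0.2071 W/m².
Total ΔF = 2.0636 + 0.2071 = 2.2707 W/m².
ΔT = λ ΔF = 0.59 × 2.27 = 1.3393 K.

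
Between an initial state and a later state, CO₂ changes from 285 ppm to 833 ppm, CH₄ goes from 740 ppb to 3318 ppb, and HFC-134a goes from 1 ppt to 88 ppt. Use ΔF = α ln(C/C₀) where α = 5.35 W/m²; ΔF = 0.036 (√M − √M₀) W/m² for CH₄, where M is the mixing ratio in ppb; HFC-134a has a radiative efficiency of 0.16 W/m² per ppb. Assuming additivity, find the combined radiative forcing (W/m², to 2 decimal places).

ΔF = 6.85 W/m²

CO₂: 5.35 × ln(833/285) = 5.35 × ln(2.92281) = 5.35 × 1.07255 = 5.7381 W/m².
CH₄: 0.036 × (√3318 − √740) = 0.036 × (57.6021 − 27.2029) = 0.036 × 30.3992 = 1.0944 W/m².
HFC-134a: Δ = 88 − 1 = 87 ppt = 0.087 ppb; ΔF = 0.16 × 0.087 = 0.0139 W/m².
Total ΔF = 5.7381 + 1.0944 + 0.0139 = 6.8464 W/m².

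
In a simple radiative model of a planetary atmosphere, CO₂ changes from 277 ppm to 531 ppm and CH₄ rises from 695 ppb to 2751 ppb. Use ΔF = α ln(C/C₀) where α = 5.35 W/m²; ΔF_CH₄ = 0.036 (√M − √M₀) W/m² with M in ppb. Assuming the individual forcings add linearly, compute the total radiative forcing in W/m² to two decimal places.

ΔF = 4.42 W/m²

CO₂: 5.35 × ln(531/277) = 5.35 × ln(1.91697) = 5.35 × 0.65075 = 3.4815 W/m².
CH₄: 0.036 × (√2751 − √695) = 0.036 × (52.4500 − 26.3629) = 0.036 × 26.0871 = 0.9391 W/m².
Total ΔF = 3.4815 + 0.9391 = 4.4206 W/m².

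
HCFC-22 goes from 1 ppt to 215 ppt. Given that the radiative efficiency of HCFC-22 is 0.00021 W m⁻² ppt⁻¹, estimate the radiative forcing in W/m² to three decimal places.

HCFC-22: ΔF = 0.00021 × (215 − 1) = 0.00021 × 214 = 0.0449 W/m².

ΔF = 0.045 W/m²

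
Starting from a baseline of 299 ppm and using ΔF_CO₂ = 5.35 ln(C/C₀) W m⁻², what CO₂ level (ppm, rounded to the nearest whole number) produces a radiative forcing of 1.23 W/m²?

C ≈ 376 ppm

Set 5.35 ln(C/299) = 1.23, so ln(C/299) = 1.23/5.35 = 0.22991.
Then C/299 = e^0.22991 = 1.25849, giving C = 299 × 1.25849 = 376.29 ppm.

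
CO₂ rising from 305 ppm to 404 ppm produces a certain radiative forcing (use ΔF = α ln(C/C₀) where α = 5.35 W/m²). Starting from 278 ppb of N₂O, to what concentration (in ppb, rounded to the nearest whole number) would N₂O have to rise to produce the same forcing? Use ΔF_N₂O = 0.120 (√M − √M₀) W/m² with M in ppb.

M ≈ 853 ppb

CO₂ forcing: 5.35 × ln(404/305) = 5.35 × 0.281103 = 1.50390 W/m².
Set 0.120(√M − √278) = 1.50390: √M = 1.50390/0.120 + √278 = 12.5325 + 16.6733 = 29.2058.
M = (29.2058)² = 852.98 ppb.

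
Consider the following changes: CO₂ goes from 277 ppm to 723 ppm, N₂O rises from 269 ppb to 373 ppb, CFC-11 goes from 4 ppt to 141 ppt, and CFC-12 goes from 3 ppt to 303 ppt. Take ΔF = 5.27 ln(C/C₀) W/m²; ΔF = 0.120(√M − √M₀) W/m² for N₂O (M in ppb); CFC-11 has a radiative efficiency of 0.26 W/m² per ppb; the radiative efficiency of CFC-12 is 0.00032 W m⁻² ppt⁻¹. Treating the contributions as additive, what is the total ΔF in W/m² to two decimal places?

ΔF = 5.54 W/m²

CO₂: 5.27 × ln(723/277) = 5.27 × ln(2.61011) = 5.27 × 0.95939 = 5.0560 W/m².
N₂O: 0.120 × (√373 − √269) = 0.120 × (19.3132 − 16.4012) = 0.120 × 2.9120 = 0.3494 W/m².
CFC-11: Δ = 141 − 4 = 137 ppt = 0.137 ppb; ΔF = 0.26 × 0.137 = 0.0356 W/m².
CFC-12: ΔF = 0.00032 × (303 − 3) = 0.00032 × 300 = 0.0960 W/m².
Total ΔF = 5.0560 + 0.3494 + 0.0356 + 0.0960 = 5.5370 W/m².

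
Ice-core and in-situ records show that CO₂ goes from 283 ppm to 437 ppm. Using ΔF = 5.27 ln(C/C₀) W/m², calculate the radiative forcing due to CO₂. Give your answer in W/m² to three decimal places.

CO₂: 5.27 × ln(437/283) = 5.27 × ln(1.54417) = 5.27 × 0.43449 = 2.2898 W/m².

ΔF = 2.290 W/m²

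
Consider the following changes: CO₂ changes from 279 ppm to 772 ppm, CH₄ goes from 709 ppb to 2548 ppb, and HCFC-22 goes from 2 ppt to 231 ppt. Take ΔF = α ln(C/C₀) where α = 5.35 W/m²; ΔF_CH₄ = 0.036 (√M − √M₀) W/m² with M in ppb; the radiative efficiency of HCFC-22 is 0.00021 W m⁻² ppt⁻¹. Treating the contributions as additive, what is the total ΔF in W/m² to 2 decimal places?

CO₂: 5.35 × ln(772/279) = 5.35 × ln(2.76703) = 5.35 × 1.01777 = 5.4451 W/m².
CH₄: 0.036 × (√2548 − √709) = 0.036 × (50.4777 − 26.6271) = 0.036 × 23.8506 = 0.8586 W/m².
HCFC-22: ΔF = 0.00021 × (231 − 2) = 0.00021 × 229 = 0.0481 W/m².
Total ΔF = 5.4451 + 0.8586 + 0.0481 = 6.3518 W/m².

ΔF = 6.35 W/m²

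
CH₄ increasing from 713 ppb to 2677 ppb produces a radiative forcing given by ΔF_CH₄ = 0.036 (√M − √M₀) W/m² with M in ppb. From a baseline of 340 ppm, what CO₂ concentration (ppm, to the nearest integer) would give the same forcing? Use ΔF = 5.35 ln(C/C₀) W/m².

C ≈ 402 ppm

CH₄ forcing: 0.036 × (√2677 − √713) = 0.036 × (51.7397 − 26.7021) = 0.036 × 25.0376 = 0.90135 W/m².
Set 5.35 ln(C/340) = 0.90135: ln(C/340) = 0.90135/5.35 = 0.16848, so C = 340 × e^0.16848 = 340 × 1.18350 = 402.39 ppm.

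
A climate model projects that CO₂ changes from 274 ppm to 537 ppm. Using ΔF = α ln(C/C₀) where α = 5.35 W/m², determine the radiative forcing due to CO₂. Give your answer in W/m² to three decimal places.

ΔF = 3.600 W/m²

CO₂: 5.35 × ln(537/274) = 5.35 × ln(1.95985) = 5.35 × 0.67287 = 3.5999 W/m².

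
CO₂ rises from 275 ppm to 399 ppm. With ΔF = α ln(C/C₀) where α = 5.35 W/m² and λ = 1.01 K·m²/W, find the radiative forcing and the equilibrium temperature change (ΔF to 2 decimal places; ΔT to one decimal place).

ΔF = 1.99 W/m²; ΔT = 2.0 K

CO₂: 5.35 × ln(399/275) = 5.35 × ln(1.45091) = 5.35 × 0.37219 = 1.9912 W/m².
ΔT = λ ΔF = 1.01 × 1.99 = 2.0099 K.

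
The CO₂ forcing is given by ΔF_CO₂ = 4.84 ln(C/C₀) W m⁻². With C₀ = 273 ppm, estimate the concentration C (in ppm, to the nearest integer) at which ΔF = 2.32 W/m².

C ≈ 441 ppm

Set 4.84 ln(C/273) = 2.32, so ln(C/273) = 2.32/4.84 = 0.47934.
Then C/273 = e^0.47934 = 1.61501, giving C = 273 × 1.61501 = 440.90 ppm.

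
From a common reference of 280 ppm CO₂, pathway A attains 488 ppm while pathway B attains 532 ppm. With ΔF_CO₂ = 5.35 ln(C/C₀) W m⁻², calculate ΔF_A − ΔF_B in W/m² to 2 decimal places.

ΔF_A − ΔF_B = -0.46 W/m²

ΔF_A = 5.35 ln(488/280) = 5.35 × 0.55553 = 2.9721 W/m².
ΔF_B = 5.35 ln(532/280) = 5.35 × 0.64185 = 3.4339 W/m².
Difference: 2.9721 − 3.4339 = -0.4618 W/m².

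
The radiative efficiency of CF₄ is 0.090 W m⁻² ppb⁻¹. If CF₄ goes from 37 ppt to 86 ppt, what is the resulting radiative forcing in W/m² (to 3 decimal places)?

ΔF = 0.004 W/m²

CF₄: Δ = 86 − 37 = 49 ppt = 0.049 ppb; ΔF = 0.090 × 0.049 = 0.0044 W/m².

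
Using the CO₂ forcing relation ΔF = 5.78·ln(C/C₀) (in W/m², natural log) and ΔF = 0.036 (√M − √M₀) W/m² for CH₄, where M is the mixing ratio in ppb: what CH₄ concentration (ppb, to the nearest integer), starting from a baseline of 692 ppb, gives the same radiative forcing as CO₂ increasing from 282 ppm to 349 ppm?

CO₂ forcing: 5.78 × ln(349/282) = 5.78 × 0.213165 = 1.23209 W/m².
Set 0.036(√M − √692) = 1.23209: √M = 1.23209/0.036 + √692 = 34.2247 + 26.3059 = 60.5306.
M = (60.5306)² = 3663.95 ppb.

M ≈ 3664 ppb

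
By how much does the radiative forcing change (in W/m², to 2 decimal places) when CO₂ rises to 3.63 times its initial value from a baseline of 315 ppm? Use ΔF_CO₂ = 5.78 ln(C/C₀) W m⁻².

Because the forcing depends only on the ratio C/C₀, the initial concentration does not enter.
ΔF = 5.78 × ln(3.63) = 5.78 × 1.28923 = 7.4517 W/m².

ΔF = 7.45 W/m²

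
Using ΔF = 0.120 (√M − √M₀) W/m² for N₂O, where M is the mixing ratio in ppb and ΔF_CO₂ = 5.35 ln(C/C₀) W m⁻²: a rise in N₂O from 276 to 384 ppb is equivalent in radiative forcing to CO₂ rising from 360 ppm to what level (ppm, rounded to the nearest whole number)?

C ≈ 385 ppm

N₂O forcing: 0.120 × (√384 − √276) = 0.120 × (19.5959 − 16.6132) = 0.120 × 2.9827 = 0.35792 W/m².
Set 5.35 ln(C/360) = 0.35792: ln(C/360) = 0.35792/5.35 = 0.06690, so C = 360 × e^0.06690 = 360 × 1.06919 = 384.91 ppm.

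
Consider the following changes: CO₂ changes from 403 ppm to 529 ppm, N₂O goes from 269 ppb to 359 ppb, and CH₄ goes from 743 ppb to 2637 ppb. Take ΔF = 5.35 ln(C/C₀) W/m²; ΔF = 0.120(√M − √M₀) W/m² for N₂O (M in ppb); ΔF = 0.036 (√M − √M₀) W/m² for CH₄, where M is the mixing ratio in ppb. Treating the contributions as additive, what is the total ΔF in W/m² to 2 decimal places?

CO₂: 5.35 × ln(529/403) = 5.35 × ln(1.31266) = 5.35 × 0.27206 = 1.4555 W/m².
N₂O: 0.120 × (√359 − √269) = 0.120 × (18.9473 − 16.4012) = 0.120 × 2.5461 = 0.3055 W/m².
CH₄: 0.036 × (√2637 − √743) = 0.036 × (51.3517 − 27.2580) = 0.036 × 24.0937 = 0.8674 W/m².
Total ΔF = 1.4555 + 0.3055 + 0.8674 = 2.6284 W/m².

ΔF = 2.63 W/m²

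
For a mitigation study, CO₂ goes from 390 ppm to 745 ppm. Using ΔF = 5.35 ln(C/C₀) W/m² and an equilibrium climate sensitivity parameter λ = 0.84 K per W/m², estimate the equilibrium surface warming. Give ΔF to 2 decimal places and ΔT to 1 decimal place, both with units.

ΔF = 3.46 W/m²; ΔT = 2.9 K

CO₂: 5.35 × ln(745/390) = 5.35 × ln(1.91026) = 5.35 × 0.64724 = 3.4627 W/m².
ΔT = λ ΔF = 0.84 × 3.46 = 2.9064 K.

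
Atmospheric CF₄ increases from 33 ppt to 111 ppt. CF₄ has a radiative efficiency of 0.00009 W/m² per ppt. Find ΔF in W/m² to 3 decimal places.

ΔF = 0.007 W/m²

CF₄: ΔF = 0.00009 × (111 − 33) = 0.00009 × 78 = 0.0070 W/m².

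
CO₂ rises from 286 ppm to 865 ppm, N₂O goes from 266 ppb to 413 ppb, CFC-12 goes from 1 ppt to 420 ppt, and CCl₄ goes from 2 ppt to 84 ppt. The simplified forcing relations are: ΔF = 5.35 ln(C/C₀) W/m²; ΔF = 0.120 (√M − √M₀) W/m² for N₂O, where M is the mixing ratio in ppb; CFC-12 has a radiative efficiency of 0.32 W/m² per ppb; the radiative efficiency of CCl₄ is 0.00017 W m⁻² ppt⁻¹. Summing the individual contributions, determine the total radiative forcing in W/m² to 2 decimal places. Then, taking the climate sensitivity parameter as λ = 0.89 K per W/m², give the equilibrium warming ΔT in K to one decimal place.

CO₂: 5.35 × ln(865/286) = 5.35 × ln(3.02448) = 5.35 × 1.10674 = 5.9211 W/m².
N₂O: 0.120 × (√413 − √266) = 0.120 × (20.3224 − 16.3095) = 0.120 × 4.0129 = 0.4815 W/m².
CFC-12: Δ = 420 − 1 = 419 ppt = 0.419 ppb; ΔF = 0.32 × 0.419 = 0.1341 W/m².
CCl₄: ΔF = 0.00017 × (84 − 2) = 0.00017 × 82 = 0.0139 W/m².
Total ΔF = 5.9211 + 0.4815 + 0.1341 + 0.0139 = 6.5506 W/m².
ΔT = λ ΔF = 0.89 × 6.55 = 5.8295 K.

ΔF = 6.55 W/m²; ΔT = 5.8 K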